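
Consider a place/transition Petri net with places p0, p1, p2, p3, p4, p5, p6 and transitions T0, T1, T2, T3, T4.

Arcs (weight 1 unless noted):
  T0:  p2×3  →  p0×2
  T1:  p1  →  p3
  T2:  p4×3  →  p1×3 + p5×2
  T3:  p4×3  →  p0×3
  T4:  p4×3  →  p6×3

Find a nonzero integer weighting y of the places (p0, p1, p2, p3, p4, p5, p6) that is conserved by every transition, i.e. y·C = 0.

y = (p0:0, p1:2, p2:0, p3:2, p4:0, p5:-3, p6:0)

Incidence matrix C (rows=places, cols=transitions):
       T0   T1   T2   T3   T4
   p0   2    0    0    3    0
   p1   0   -1    3    0    0
   p2  -3    0    0    0    0
   p3   0    1    0    0    0
   p4   0    0   -3   -3   -3
   p5   0    0    2    0    0
   p6   0    0    0    0    3

Candidate y = [0, 2, 0, 2, 0, -3, 0]; check y·C column-wise:
  col T0: 0·2 + 2·0 + 0·-3 + 2·0 + -3·0 = 0
  col T1: 2·-1 + 2·1 + -3·0 = 0
  col T2: 2·3 + 2·0 + 0·-3 + -3·2 = 0
  col T3: 0·3 + 2·0 + 2·0 + 0·-3 + -3·0 = 0
  col T4: 2·0 + 2·0 + 0·-3 + -3·0 + 0·3 = 0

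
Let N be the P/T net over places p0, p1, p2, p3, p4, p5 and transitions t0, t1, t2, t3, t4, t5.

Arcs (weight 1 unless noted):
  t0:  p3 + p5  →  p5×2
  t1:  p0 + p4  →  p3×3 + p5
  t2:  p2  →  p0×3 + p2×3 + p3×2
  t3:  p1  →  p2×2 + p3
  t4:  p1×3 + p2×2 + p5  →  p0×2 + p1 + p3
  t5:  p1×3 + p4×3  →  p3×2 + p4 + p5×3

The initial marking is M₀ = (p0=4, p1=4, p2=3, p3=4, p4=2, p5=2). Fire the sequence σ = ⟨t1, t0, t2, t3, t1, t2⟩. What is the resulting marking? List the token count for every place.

(p0=8, p1=3, p2=9, p3=14, p4=0, p5=5)

step 1: fire t1:  (p0=4, p1=4, p2=3, p3=4, p4=2, p5=2) → (p0=3, p1=4, p2=3, p3=7, p4=1, p5=3)
step 2: fire t0:  (p0=3, p1=4, p2=3, p3=7, p4=1, p5=3) → (p0=3, p1=4, p2=3, p3=6, p4=1, p5=4)
step 3: fire t2:  (p0=3, p1=4, p2=3, p3=6, p4=1, p5=4) → (p0=6, p1=4, p2=5, p3=8, p4=1, p5=4)
step 4: fire t3:  (p0=6, p1=4, p2=5, p3=8, p4=1, p5=4) → (p0=6, p1=3, p2=7, p3=9, p4=1, p5=4)
step 5: fire t1:  (p0=6, p1=3, p2=7, p3=9, p4=1, p5=4) → (p0=5, p1=3, p2=7, p3=12, p4=0, p5=5)
step 6: fire t2:  (p0=5, p1=3, p2=7, p3=12, p4=0, p5=5) → (p0=8, p1=3, p2=9, p3=14, p4=0, p5=5)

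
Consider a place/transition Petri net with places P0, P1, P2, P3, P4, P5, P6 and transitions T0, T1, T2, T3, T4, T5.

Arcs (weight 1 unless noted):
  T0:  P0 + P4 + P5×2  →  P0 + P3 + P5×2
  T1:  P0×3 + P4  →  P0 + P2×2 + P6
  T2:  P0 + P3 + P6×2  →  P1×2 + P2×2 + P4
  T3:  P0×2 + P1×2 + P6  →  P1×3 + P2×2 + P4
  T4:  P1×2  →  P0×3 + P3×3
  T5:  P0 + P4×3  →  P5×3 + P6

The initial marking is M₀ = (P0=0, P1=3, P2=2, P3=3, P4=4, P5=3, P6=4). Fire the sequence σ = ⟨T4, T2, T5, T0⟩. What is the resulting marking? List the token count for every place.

step 1: fire T4:  (P0=0, P1=3, P2=2, P3=3, P4=4, P5=3, P6=4) → (P0=3, P1=1, P2=2, P3=6, P4=4, P5=3, P6=4)
step 2: fire T2:  (P0=3, P1=1, P2=2, P3=6, P4=4, P5=3, P6=4) → (P0=2, P1=3, P2=4, P3=5, P4=5, P5=3, P6=2)
step 3: fire T5:  (P0=2, P1=3, P2=4, P3=5, P4=5, P5=3, P6=2) → (P0=1, P1=3, P2=4, P3=5, P4=2, P5=6, P6=3)
step 4: fire T0:  (P0=1, P1=3, P2=4, P3=5, P4=2, P5=6, P6=3) → (P0=1, P1=3, P2=4, P3=6, P4=1, P5=6, P6=3)

(P0=1, P1=3, P2=4, P3=6, P4=1, P5=6, P6=3)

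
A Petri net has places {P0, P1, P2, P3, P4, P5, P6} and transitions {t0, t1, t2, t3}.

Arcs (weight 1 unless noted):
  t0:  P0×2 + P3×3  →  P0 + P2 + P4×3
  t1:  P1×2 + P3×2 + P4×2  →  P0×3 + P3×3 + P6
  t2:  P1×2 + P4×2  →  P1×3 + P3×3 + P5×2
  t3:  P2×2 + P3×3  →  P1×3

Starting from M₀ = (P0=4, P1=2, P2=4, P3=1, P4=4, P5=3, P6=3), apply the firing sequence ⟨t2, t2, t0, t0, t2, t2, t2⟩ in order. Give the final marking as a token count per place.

(P0=2, P1=7, P2=6, P3=10, P4=0, P5=13, P6=3)

step 1: fire t2:  (P0=4, P1=2, P2=4, P3=1, P4=4, P5=3, P6=3) → (P0=4, P1=3, P2=4, P3=4, P4=2, P5=5, P6=3)
step 2: fire t2:  (P0=4, P1=3, P2=4, P3=4, P4=2, P5=5, P6=3) → (P0=4, P1=4, P2=4, P3=7, P4=0, P5=7, P6=3)
step 3: fire t0:  (P0=4, P1=4, P2=4, P3=7, P4=0, P5=7, P6=3) → (P0=3, P1=4, P2=5, P3=4, P4=3, P5=7, P6=3)
step 4: fire t0:  (P0=3, P1=4, P2=5, P3=4, P4=3, P5=7, P6=3) → (P0=2, P1=4, P2=6, P3=1, P4=6, P5=7, P6=3)
step 5: fire t2:  (P0=2, P1=4, P2=6, P3=1, P4=6, P5=7, P6=3) → (P0=2, P1=5, P2=6, P3=4, P4=4, P5=9, P6=3)
step 6: fire t2:  (P0=2, P1=5, P2=6, P3=4, P4=4, P5=9, P6=3) → (P0=2, P1=6, P2=6, P3=7, P4=2, P5=11, P6=3)
step 7: fire t2:  (P0=2, P1=6, P2=6, P3=7, P4=2, P5=11, P6=3) → (P0=2, P1=7, P2=6, P3=10, P4=0, P5=13, P6=3)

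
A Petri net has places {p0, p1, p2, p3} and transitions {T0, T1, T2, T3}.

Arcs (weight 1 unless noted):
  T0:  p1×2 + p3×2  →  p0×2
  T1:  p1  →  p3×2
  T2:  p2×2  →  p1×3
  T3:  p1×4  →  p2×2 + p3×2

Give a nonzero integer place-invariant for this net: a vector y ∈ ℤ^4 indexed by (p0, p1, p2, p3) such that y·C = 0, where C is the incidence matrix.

Incidence matrix C (rows=places, cols=transitions):
       T0   T1   T2   T3
   p0   2    0    0    0
   p1  -2   -1    3   -4
   p2   0    0   -2    2
   p3  -2    2    0    2

Candidate y = [3, 2, 3, 1]; check y·C column-wise:
  col T0: 3·2 + 2·-2 + 3·0 + 1·-2 = 0
  col T1: 3·0 + 2·-1 + 3·0 + 1·2 = 0
  col T2: 3·0 + 2·3 + 3·-2 + 1·0 = 0
  col T3: 3·0 + 2·-4 + 3·2 + 1·2 = 0

y = (p0:3, p1:2, p2:3, p3:1)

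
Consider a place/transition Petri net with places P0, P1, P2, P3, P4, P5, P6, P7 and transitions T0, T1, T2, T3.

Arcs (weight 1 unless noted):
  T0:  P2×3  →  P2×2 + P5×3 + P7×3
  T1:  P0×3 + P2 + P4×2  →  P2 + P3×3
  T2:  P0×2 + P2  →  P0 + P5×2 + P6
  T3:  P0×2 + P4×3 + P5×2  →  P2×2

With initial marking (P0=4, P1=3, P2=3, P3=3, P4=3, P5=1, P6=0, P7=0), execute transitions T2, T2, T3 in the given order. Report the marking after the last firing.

step 1: fire T2:  (P0=4, P1=3, P2=3, P3=3, P4=3, P5=1, P6=0, P7=0) → (P0=3, P1=3, P2=2, P3=3, P4=3, P5=3, P6=1, P7=0)
step 2: fire T2:  (P0=3, P1=3, P2=2, P3=3, P4=3, P5=3, P6=1, P7=0) → (P0=2, P1=3, P2=1, P3=3, P4=3, P5=5, P6=2, P7=0)
step 3: fire T3:  (P0=2, P1=3, P2=1, P3=3, P4=3, P5=5, P6=2, P7=0) → (P0=0, P1=3, P2=3, P3=3, P4=0, P5=3, P6=2, P7=0)

(P0=0, P1=3, P2=3, P3=3, P4=0, P5=3, P6=2, P7=0)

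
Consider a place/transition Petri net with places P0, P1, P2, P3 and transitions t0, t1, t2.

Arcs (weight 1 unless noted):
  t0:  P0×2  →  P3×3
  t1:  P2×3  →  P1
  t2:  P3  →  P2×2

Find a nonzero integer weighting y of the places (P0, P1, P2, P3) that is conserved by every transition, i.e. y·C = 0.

Incidence matrix C (rows=places, cols=transitions):
       t0   t1   t2
   P0  -2    0    0
   P1   0    1    0
   P2   0   -3    2
   P3   3    0   -1

Candidate y = [3, 3, 1, 2]; check y·C column-wise:
  col t0: 3·-2 + 3·0 + 1·0 + 2·3 = 0
  col t1: 3·0 + 3·1 + 1·-3 + 2·0 = 0
  col t2: 3·0 + 3·0 + 1·2 + 2·-1 = 0

y = (P0:3, P1:3, P2:1, P3:2)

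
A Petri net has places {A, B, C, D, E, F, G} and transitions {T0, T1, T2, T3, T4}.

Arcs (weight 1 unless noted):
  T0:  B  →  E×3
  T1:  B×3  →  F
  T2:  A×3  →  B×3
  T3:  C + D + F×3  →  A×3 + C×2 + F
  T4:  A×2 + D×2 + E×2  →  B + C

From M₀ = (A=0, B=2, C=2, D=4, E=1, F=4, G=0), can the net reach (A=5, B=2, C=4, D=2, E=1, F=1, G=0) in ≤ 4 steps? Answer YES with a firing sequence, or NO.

depth 0: 1 marking
depth 1: 3 markings reached so far
depth 2: 6 markings reached so far
depth 3: 10 markings reached so far
depth 4: 14 markings reached so far
target is not among the 14 markings reachable within 4 steps

NO — not reachable within 4 firings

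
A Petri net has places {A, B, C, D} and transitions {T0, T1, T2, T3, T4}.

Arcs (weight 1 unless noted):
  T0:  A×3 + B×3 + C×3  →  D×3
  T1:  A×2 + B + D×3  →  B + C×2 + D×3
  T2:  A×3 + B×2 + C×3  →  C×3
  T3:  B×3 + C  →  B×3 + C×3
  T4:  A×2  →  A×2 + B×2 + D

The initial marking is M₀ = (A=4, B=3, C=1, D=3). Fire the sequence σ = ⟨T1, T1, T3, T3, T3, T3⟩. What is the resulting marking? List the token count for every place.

(A=0, B=3, C=13, D=3)

step 1: fire T1:  (A=4, B=3, C=1, D=3) → (A=2, B=3, C=3, D=3)
step 2: fire T1:  (A=2, B=3, C=3, D=3) → (A=0, B=3, C=5, D=3)
step 3: fire T3:  (A=0, B=3, C=5, D=3) → (A=0, B=3, C=7, D=3)
step 4: fire T3:  (A=0, B=3, C=7, D=3) → (A=0, B=3, C=9, D=3)
step 5: fire T3:  (A=0, B=3, C=9, D=3) → (A=0, B=3, C=11, D=3)
step 6: fire T3:  (A=0, B=3, C=11, D=3) → (A=0, B=3, C=13, D=3)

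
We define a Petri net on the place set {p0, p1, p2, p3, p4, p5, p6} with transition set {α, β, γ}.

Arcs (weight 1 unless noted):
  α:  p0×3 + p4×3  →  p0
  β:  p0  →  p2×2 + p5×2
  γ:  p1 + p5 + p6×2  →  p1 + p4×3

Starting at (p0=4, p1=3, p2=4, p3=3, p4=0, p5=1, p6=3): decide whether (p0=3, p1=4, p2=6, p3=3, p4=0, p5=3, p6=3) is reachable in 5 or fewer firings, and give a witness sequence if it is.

NO — not reachable within 5 firings

depth 0: 1 marking
depth 1: 3 markings reached so far
depth 2: 6 markings reached so far
depth 3: 9 markings reached so far
depth 4: 12 markings reached so far
depth 5: 13 markings reached so far
target is not among the 13 markings reachable within 5 steps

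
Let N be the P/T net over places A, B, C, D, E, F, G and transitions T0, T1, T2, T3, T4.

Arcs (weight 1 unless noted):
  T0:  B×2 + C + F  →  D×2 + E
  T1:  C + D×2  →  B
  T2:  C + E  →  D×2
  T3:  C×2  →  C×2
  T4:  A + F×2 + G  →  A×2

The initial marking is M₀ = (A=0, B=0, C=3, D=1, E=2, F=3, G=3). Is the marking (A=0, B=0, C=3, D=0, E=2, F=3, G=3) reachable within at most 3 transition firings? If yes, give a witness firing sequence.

NO — not reachable within 3 firings

depth 0: 1 marking
depth 1: 2 markings reached so far
depth 2: 4 markings reached so far
depth 3: 5 markings reached so far
target is not among the 5 markings reachable within 3 steps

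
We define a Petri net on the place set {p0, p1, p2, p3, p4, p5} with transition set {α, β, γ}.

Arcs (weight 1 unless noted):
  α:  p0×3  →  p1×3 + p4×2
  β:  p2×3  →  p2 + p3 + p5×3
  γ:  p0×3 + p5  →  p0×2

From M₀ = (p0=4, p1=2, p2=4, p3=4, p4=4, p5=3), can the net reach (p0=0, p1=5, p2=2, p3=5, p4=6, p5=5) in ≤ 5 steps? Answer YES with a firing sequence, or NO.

step 1: fire β:  (p0=4, p1=2, p2=4, p3=4, p4=4, p5=3) → (p0=4, p1=2, p2=2, p3=5, p4=4, p5=6)
step 2: fire γ:  (p0=4, p1=2, p2=2, p3=5, p4=4, p5=6) → (p0=3, p1=2, p2=2, p3=5, p4=4, p5=5)
step 3: fire α:  (p0=3, p1=2, p2=2, p3=5, p4=4, p5=5) → (p0=0, p1=5, p2=2, p3=5, p4=6, p5=5)

YES — reachable via ⟨β, γ, α⟩ (3 firings)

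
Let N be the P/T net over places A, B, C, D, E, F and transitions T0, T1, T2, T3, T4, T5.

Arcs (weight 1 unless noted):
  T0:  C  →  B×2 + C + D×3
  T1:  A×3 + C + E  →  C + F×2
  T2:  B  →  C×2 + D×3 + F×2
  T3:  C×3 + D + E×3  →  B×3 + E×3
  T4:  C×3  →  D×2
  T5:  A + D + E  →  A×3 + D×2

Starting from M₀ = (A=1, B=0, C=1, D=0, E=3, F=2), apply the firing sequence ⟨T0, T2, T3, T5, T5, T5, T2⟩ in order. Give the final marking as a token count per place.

(A=7, B=3, C=2, D=11, E=0, F=6)

step 1: fire T0:  (A=1, B=0, C=1, D=0, E=3, F=2) → (A=1, B=2, C=1, D=3, E=3, F=2)
step 2: fire T2:  (A=1, B=2, C=1, D=3, E=3, F=2) → (A=1, B=1, C=3, D=6, E=3, F=4)
step 3: fire T3:  (A=1, B=1, C=3, D=6, E=3, F=4) → (A=1, B=4, C=0, D=5, E=3, F=4)
step 4: fire T5:  (A=1, B=4, C=0, D=5, E=3, F=4) → (A=3, B=4, C=0, D=6, E=2, F=4)
step 5: fire T5:  (A=3, B=4, C=0, D=6, E=2, F=4) → (A=5, B=4, C=0, D=7, E=1, F=4)
step 6: fire T5:  (A=5, B=4, C=0, D=7, E=1, F=4) → (A=7, B=4, C=0, D=8, E=0, F=4)
step 7: fire T2:  (A=7, B=4, C=0, D=8, E=0, F=4) → (A=7, B=3, C=2, D=11, E=0, F=6)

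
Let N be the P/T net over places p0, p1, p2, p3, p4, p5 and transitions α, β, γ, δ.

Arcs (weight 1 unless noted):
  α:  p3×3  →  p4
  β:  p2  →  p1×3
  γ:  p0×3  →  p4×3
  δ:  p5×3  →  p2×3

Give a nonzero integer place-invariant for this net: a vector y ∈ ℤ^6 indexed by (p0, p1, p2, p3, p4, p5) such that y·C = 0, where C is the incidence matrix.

y = (p0:3, p1:0, p2:0, p3:1, p4:3, p5:0)

Incidence matrix C (rows=places, cols=transitions):
        α    β    γ    δ
   p0   0    0   -3    0
   p1   0    3    0    0
   p2   0   -1    0    3
   p3  -3    0    0    0
   p4   1    0    3    0
   p5   0    0    0   -3

Candidate y = [3, 0, 0, 1, 3, 0]; check y·C column-wise:
  col α: 3·0 + 1·-3 + 3·1 = 0
  col β: 3·0 + 0·3 + 0·-1 + 1·0 + 3·0 = 0
  col γ: 3·-3 + 1·0 + 3·3 = 0
  col δ: 3·0 + 0·3 + 1·0 + 3·0 + 0·-3 = 0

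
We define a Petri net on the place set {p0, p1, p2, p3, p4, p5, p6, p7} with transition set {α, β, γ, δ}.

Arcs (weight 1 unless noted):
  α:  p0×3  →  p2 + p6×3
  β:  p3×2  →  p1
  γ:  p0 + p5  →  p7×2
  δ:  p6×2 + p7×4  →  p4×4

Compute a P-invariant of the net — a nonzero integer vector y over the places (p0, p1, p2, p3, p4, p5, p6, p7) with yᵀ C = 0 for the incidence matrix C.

y = (p0:0, p1:2, p2:0, p3:1, p4:0, p5:0, p6:0, p7:0)

Incidence matrix C (rows=places, cols=transitions):
        α    β    γ    δ
   p0  -3    0   -1    0
   p1   0    1    0    0
   p2   1    0    0    0
   p3   0   -2    0    0
   p4   0    0    0    4
   p5   0    0   -1    0
   p6   3    0    0   -2
   p7   0    0    2   -4

Candidate y = [0, 2, 0, 1, 0, 0, 0, 0]; check y·C column-wise:
  col α: 0·-3 + 2·0 + 0·1 + 1·0 + 0·3 = 0
  col β: 2·1 + 1·-2 = 0
  col γ: 0·-1 + 2·0 + 1·0 + 0·-1 + 0·2 = 0
  col δ: 2·0 + 1·0 + 0·4 + 0·-2 + 0·-4 = 0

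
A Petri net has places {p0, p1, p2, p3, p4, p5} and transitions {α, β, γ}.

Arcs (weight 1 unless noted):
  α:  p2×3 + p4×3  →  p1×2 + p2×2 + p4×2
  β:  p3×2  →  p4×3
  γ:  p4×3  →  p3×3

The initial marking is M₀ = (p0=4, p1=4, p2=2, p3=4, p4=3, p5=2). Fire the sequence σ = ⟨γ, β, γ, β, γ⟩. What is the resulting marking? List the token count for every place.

step 1: fire γ:  (p0=4, p1=4, p2=2, p3=4, p4=3, p5=2) → (p0=4, p1=4, p2=2, p3=7, p4=0, p5=2)
step 2: fire β:  (p0=4, p1=4, p2=2, p3=7, p4=0, p5=2) → (p0=4, p1=4, p2=2, p3=5, p4=3, p5=2)
step 3: fire γ:  (p0=4, p1=4, p2=2, p3=5, p4=3, p5=2) → (p0=4, p1=4, p2=2, p3=8, p4=0, p5=2)
step 4: fire β:  (p0=4, p1=4, p2=2, p3=8, p4=0, p5=2) → (p0=4, p1=4, p2=2, p3=6, p4=3, p5=2)
step 5: fire γ:  (p0=4, p1=4, p2=2, p3=6, p4=3, p5=2) → (p0=4, p1=4, p2=2, p3=9, p4=0, p5=2)

(p0=4, p1=4, p2=2, p3=9, p4=0, p5=2)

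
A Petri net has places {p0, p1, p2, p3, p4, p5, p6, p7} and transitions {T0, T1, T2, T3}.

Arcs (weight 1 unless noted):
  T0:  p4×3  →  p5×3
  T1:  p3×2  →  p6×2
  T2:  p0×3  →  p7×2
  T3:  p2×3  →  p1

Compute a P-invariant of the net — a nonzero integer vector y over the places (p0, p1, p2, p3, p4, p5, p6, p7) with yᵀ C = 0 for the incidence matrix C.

Incidence matrix C (rows=places, cols=transitions):
       T0   T1   T2   T3
   p0   0    0   -3    0
   p1   0    0    0    1
   p2   0    0    0   -3
   p3   0   -2    0    0
   p4  -3    0    0    0
   p5   3    0    0    0
   p6   0    2    0    0
   p7   0    0    2    0

Candidate y = [0, 3, 1, 0, 0, 0, 0, 0]; check y·C column-wise:
  col T0: 3·0 + 1·0 + 0·-3 + 0·3 = 0
  col T1: 3·0 + 1·0 + 0·-2 + 0·2 = 0
  col T2: 0·-3 + 3·0 + 1·0 + 0·2 = 0
  col T3: 3·1 + 1·-3 = 0

y = (p0:0, p1:3, p2:1, p3:0, p4:0, p5:0, p6:0, p7:0)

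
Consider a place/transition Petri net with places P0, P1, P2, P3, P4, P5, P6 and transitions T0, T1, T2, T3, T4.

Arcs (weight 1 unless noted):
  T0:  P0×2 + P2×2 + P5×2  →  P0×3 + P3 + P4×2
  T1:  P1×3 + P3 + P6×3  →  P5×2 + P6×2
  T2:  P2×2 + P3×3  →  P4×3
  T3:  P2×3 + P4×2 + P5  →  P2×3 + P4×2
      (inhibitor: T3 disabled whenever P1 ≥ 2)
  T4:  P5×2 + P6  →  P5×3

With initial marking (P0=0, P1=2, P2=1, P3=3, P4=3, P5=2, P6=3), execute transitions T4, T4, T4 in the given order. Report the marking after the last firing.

(P0=0, P1=2, P2=1, P3=3, P4=3, P5=5, P6=0)

step 1: fire T4:  (P0=0, P1=2, P2=1, P3=3, P4=3, P5=2, P6=3) → (P0=0, P1=2, P2=1, P3=3, P4=3, P5=3, P6=2)
step 2: fire T4:  (P0=0, P1=2, P2=1, P3=3, P4=3, P5=3, P6=2) → (P0=0, P1=2, P2=1, P3=3, P4=3, P5=4, P6=1)
step 3: fire T4:  (P0=0, P1=2, P2=1, P3=3, P4=3, P5=4, P6=1) → (P0=0, P1=2, P2=1, P3=3, P4=3, P5=5, P6=0)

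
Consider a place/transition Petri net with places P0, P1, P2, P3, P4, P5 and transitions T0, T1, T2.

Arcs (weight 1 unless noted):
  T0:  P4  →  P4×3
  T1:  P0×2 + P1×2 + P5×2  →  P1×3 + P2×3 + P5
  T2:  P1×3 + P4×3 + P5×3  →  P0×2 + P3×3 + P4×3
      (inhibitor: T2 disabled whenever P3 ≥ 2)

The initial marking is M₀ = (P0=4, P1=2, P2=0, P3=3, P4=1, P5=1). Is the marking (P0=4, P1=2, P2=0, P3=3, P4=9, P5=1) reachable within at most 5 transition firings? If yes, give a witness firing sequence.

YES — reachable via ⟨T0, T0, T0, T0⟩ (4 firings)

step 1: fire T0:  (P0=4, P1=2, P2=0, P3=3, P4=1, P5=1) → (P0=4, P1=2, P2=0, P3=3, P4=3, P5=1)
step 2: fire T0:  (P0=4, P1=2, P2=0, P3=3, P4=3, P5=1) → (P0=4, P1=2, P2=0, P3=3, P4=5, P5=1)
step 3: fire T0:  (P0=4, P1=2, P2=0, P3=3, P4=5, P5=1) → (P0=4, P1=2, P2=0, P3=3, P4=7, P5=1)
step 4: fire T0:  (P0=4, P1=2, P2=0, P3=3, P4=7, P5=1) → (P0=4, P1=2, P2=0, P3=3, P4=9, P5=1)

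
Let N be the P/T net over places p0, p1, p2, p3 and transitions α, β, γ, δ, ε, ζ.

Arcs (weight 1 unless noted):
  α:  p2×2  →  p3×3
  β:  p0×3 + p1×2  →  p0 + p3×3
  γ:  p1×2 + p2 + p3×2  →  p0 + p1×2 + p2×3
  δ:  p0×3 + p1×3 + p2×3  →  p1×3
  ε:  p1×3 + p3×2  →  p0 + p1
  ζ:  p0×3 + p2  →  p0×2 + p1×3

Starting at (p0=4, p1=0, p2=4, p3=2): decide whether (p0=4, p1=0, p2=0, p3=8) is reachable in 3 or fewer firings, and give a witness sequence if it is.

YES — reachable via ⟨α, α⟩ (2 firings)

step 1: fire α:  (p0=4, p1=0, p2=4, p3=2) → (p0=4, p1=0, p2=2, p3=5)
step 2: fire α:  (p0=4, p1=0, p2=2, p3=5) → (p0=4, p1=0, p2=0, p3=8)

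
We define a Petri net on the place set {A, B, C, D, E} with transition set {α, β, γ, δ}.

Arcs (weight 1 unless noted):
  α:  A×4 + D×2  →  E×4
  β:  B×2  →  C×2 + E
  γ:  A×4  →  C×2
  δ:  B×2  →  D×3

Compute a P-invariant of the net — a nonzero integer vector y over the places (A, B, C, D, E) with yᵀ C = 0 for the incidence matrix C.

y = (A:1, B:3, C:2, D:2, E:2)

Incidence matrix C (rows=places, cols=transitions):
        α    β    γ    δ
    A  -4    0   -4    0
    B   0   -2    0   -2
    C   0    2    2    0
    D  -2    0    0    3
    E   4    1    0    0

Candidate y = [1, 3, 2, 2, 2]; check y·C column-wise:
  col α: 1·-4 + 3·0 + 2·0 + 2·-2 + 2·4 = 0
  col β: 1·0 + 3·-2 + 2·2 + 2·0 + 2·1 = 0
  col γ: 1·-4 + 3·0 + 2·2 + 2·0 + 2·0 = 0
  col δ: 1·0 + 3·-2 + 2·0 + 2·3 + 2·0 = 0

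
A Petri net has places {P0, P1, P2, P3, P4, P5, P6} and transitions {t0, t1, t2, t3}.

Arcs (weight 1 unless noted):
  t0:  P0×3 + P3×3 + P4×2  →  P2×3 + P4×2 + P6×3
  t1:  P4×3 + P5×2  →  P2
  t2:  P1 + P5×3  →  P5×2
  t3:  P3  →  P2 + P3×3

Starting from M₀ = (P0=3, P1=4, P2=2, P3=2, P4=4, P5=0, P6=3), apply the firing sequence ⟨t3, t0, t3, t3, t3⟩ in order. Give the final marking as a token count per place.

step 1: fire t3:  (P0=3, P1=4, P2=2, P3=2, P4=4, P5=0, P6=3) → (P0=3, P1=4, P2=3, P3=4, P4=4, P5=0, P6=3)
step 2: fire t0:  (P0=3, P1=4, P2=3, P3=4, P4=4, P5=0, P6=3) → (P0=0, P1=4, P2=6, P3=1, P4=4, P5=0, P6=6)
step 3: fire t3:  (P0=0, P1=4, P2=6, P3=1, P4=4, P5=0, P6=6) → (P0=0, P1=4, P2=7, P3=3, P4=4, P5=0, P6=6)
step 4: fire t3:  (P0=0, P1=4, P2=7, P3=3, P4=4, P5=0, P6=6) → (P0=0, P1=4, P2=8, P3=5, P4=4, P5=0, P6=6)
step 5: fire t3:  (P0=0, P1=4, P2=8, P3=5, P4=4, P5=0, P6=6) → (P0=0, P1=4, P2=9, P3=7, P4=4, P5=0, P6=6)

(P0=0, P1=4, P2=9, P3=7, P4=4, P5=0, P6=6)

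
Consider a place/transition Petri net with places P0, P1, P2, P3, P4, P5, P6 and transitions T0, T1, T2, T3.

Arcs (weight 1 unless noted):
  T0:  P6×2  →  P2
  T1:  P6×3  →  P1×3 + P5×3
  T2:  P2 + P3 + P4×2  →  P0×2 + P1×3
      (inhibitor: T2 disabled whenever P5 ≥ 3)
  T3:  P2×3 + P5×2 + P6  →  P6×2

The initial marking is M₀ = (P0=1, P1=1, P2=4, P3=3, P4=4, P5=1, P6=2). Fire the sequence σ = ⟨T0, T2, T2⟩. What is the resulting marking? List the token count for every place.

(P0=5, P1=7, P2=3, P3=1, P4=0, P5=1, P6=0)

step 1: fire T0:  (P0=1, P1=1, P2=4, P3=3, P4=4, P5=1, P6=2) → (P0=1, P1=1, P2=5, P3=3, P4=4, P5=1, P6=0)
step 2: fire T2:  (P0=1, P1=1, P2=5, P3=3, P4=4, P5=1, P6=0) → (P0=3, P1=4, P2=4, P3=2, P4=2, P5=1, P6=0)
step 3: fire T2:  (P0=3, P1=4, P2=4, P3=2, P4=2, P5=1, P6=0) → (P0=5, P1=7, P2=3, P3=1, P4=0, P5=1, P6=0)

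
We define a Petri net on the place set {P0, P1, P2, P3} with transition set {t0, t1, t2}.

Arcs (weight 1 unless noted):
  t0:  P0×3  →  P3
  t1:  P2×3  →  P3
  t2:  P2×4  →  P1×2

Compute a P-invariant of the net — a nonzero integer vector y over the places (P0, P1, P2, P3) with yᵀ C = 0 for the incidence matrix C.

y = (P0:1, P1:2, P2:1, P3:3)

Incidence matrix C (rows=places, cols=transitions):
       t0   t1   t2
   P0  -3    0    0
   P1   0    0    2
   P2   0   -3   -4
   P3   1    1    0

Candidate y = [1, 2, 1, 3]; check y·C column-wise:
  col t0: 1·-3 + 2·0 + 1·0 + 3·1 = 0
  col t1: 1·0 + 2·0 + 1·-3 + 3·1 = 0
  col t2: 1·0 + 2·2 + 1·-4 + 3·0 = 0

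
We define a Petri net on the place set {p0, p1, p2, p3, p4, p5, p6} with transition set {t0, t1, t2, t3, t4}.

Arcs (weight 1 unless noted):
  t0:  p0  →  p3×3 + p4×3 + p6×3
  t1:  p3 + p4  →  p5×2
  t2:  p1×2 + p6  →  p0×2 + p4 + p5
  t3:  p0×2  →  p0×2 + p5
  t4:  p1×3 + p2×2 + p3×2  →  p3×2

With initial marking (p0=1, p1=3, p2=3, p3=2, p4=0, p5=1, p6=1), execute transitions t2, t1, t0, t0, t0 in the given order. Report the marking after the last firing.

(p0=0, p1=1, p2=3, p3=10, p4=9, p5=4, p6=9)

step 1: fire t2:  (p0=1, p1=3, p2=3, p3=2, p4=0, p5=1, p6=1) → (p0=3, p1=1, p2=3, p3=2, p4=1, p5=2, p6=0)
step 2: fire t1:  (p0=3, p1=1, p2=3, p3=2, p4=1, p5=2, p6=0) → (p0=3, p1=1, p2=3, p3=1, p4=0, p5=4, p6=0)
step 3: fire t0:  (p0=3, p1=1, p2=3, p3=1, p4=0, p5=4, p6=0) → (p0=2, p1=1, p2=3, p3=4, p4=3, p5=4, p6=3)
step 4: fire t0:  (p0=2, p1=1, p2=3, p3=4, p4=3, p5=4, p6=3) → (p0=1, p1=1, p2=3, p3=7, p4=6, p5=4, p6=6)
step 5: fire t0:  (p0=1, p1=1, p2=3, p3=7, p4=6, p5=4, p6=6) → (p0=0, p1=1, p2=3, p3=10, p4=9, p5=4, p6=9)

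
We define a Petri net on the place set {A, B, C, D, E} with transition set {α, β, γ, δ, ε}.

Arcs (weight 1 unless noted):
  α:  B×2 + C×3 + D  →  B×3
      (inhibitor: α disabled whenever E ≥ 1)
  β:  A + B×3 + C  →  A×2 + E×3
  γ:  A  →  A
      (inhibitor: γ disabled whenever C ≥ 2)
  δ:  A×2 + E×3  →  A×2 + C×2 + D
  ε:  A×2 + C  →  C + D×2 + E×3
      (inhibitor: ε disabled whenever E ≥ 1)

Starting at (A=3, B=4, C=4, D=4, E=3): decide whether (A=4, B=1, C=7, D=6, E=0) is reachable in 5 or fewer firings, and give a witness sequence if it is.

step 1: fire β:  (A=3, B=4, C=4, D=4, E=3) → (A=4, B=1, C=3, D=4, E=6)
step 2: fire δ:  (A=4, B=1, C=3, D=4, E=6) → (A=4, B=1, C=5, D=5, E=3)
step 3: fire δ:  (A=4, B=1, C=5, D=5, E=3) → (A=4, B=1, C=7, D=6, E=0)

YES — reachable via ⟨β, δ, δ⟩ (3 firings)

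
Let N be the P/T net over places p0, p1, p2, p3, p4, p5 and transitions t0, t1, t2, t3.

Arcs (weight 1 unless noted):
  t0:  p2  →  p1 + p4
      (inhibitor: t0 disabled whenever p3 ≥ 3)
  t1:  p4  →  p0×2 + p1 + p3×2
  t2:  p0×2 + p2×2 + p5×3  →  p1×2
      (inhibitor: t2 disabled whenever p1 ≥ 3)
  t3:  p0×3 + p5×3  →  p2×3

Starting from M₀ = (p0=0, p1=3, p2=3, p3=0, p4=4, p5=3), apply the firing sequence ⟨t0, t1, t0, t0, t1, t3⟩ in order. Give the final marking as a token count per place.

(p0=1, p1=8, p2=3, p3=4, p4=5, p5=0)

step 1: fire t0:  (p0=0, p1=3, p2=3, p3=0, p4=4, p5=3) → (p0=0, p1=4, p2=2, p3=0, p4=5, p5=3)
step 2: fire t1:  (p0=0, p1=4, p2=2, p3=0, p4=5, p5=3) → (p0=2, p1=5, p2=2, p3=2, p4=4, p5=3)
step 3: fire t0:  (p0=2, p1=5, p2=2, p3=2, p4=4, p5=3) → (p0=2, p1=6, p2=1, p3=2, p4=5, p5=3)
step 4: fire t0:  (p0=2, p1=6, p2=1, p3=2, p4=5, p5=3) → (p0=2, p1=7, p2=0, p3=2, p4=6, p5=3)
step 5: fire t1:  (p0=2, p1=7, p2=0, p3=2, p4=6, p5=3) → (p0=4, p1=8, p2=0, p3=4, p4=5, p5=3)
step 6: fire t3:  (p0=4, p1=8, p2=0, p3=4, p4=5, p5=3) → (p0=1, p1=8, p2=3, p3=4, p4=5, p5=0)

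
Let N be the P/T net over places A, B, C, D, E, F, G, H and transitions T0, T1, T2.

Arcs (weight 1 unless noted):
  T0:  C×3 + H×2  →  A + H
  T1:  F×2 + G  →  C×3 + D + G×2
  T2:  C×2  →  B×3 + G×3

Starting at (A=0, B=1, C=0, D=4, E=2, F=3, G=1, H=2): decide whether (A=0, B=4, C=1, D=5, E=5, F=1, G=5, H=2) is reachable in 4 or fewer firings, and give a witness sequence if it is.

depth 0: 1 marking
depth 1: 2 markings reached so far
depth 2: 4 markings reached so far
depth 3: 4 markings reached so far
(frontier empty at depth 3; search complete)
target is not among the 4 markings reachable within 4 steps

NO — not reachable within 4 firings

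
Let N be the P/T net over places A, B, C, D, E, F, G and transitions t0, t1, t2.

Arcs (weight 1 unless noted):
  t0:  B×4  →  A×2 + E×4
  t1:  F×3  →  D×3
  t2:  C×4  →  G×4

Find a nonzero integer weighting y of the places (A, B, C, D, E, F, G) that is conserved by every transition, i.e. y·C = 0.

Incidence matrix C (rows=places, cols=transitions):
       t0   t1   t2
    A   2    0    0
    B  -4    0    0
    C   0    0   -4
    D   0    3    0
    E   4    0    0
    F   0   -3    0
    G   0    0    4

Candidate y = [2, 1, 0, 0, 0, 0, 0]; check y·C column-wise:
  col t0: 2·2 + 1·-4 + 0·4 = 0
  col t1: 2·0 + 1·0 + 0·3 + 0·-3 = 0
  col t2: 2·0 + 1·0 + 0·-4 + 0·4 = 0

y = (A:2, B:1, C:0, D:0, E:0, F:0, G:0)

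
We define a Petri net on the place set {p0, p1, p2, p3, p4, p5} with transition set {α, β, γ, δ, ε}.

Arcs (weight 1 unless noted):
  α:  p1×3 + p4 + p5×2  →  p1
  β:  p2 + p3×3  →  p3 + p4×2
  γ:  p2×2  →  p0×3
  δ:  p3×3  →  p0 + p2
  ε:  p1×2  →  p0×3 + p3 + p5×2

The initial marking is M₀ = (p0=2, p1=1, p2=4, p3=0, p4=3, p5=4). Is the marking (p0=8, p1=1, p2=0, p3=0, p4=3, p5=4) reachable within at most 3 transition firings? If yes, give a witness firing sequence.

step 1: fire γ:  (p0=2, p1=1, p2=4, p3=0, p4=3, p5=4) → (p0=5, p1=1, p2=2, p3=0, p4=3, p5=4)
step 2: fire γ:  (p0=5, p1=1, p2=2, p3=0, p4=3, p5=4) → (p0=8, p1=1, p2=0, p3=0, p4=3, p5=4)

YES — reachable via ⟨γ, γ⟩ (2 firings)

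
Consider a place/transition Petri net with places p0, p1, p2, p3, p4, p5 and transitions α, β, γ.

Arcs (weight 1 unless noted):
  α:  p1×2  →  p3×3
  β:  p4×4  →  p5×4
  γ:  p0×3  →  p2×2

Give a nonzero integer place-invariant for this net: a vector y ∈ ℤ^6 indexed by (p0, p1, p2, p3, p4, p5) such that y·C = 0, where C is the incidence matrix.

y = (p0:2, p1:0, p2:3, p3:0, p4:0, p5:0)

Incidence matrix C (rows=places, cols=transitions):
        α    β    γ
   p0   0    0   -3
   p1  -2    0    0
   p2   0    0    2
   p3   3    0    0
   p4   0   -4    0
   p5   0    4    0

Candidate y = [2, 0, 3, 0, 0, 0]; check y·C column-wise:
  col α: 2·0 + 0·-2 + 3·0 + 0·3 = 0
  col β: 2·0 + 3·0 + 0·-4 + 0·4 = 0
  col γ: 2·-3 + 3·2 = 0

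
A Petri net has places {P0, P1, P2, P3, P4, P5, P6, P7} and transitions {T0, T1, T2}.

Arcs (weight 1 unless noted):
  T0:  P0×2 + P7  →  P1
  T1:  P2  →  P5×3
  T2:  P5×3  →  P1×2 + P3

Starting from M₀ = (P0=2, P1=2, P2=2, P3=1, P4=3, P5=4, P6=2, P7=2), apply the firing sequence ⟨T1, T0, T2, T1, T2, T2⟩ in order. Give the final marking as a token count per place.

(P0=0, P1=9, P2=0, P3=4, P4=3, P5=1, P6=2, P7=1)

step 1: fire T1:  (P0=2, P1=2, P2=2, P3=1, P4=3, P5=4, P6=2, P7=2) → (P0=2, P1=2, P2=1, P3=1, P4=3, P5=7, P6=2, P7=2)
step 2: fire T0:  (P0=2, P1=2, P2=1, P3=1, P4=3, P5=7, P6=2, P7=2) → (P0=0, P1=3, P2=1, P3=1, P4=3, P5=7, P6=2, P7=1)
step 3: fire T2:  (P0=0, P1=3, P2=1, P3=1, P4=3, P5=7, P6=2, P7=1) → (P0=0, P1=5, P2=1, P3=2, P4=3, P5=4, P6=2, P7=1)
step 4: fire T1:  (P0=0, P1=5, P2=1, P3=2, P4=3, P5=4, P6=2, P7=1) → (P0=0, P1=5, P2=0, P3=2, P4=3, P5=7, P6=2, P7=1)
step 5: fire T2:  (P0=0, P1=5, P2=0, P3=2, P4=3, P5=7, P6=2, P7=1) → (P0=0, P1=7, P2=0, P3=3, P4=3, P5=4, P6=2, P7=1)
step 6: fire T2:  (P0=0, P1=7, P2=0, P3=3, P4=3, P5=4, P6=2, P7=1) → (P0=0, P1=9, P2=0, P3=4, P4=3, P5=1, P6=2, P7=1)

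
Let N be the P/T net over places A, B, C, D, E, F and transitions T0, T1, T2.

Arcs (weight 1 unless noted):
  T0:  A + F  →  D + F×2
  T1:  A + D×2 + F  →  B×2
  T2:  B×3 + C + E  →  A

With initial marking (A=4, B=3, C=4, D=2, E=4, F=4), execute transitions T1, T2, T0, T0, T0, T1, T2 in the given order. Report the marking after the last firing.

(A=1, B=1, C=2, D=1, E=2, F=5)

step 1: fire T1:  (A=4, B=3, C=4, D=2, E=4, F=4) → (A=3, B=5, C=4, D=0, E=4, F=3)
step 2: fire T2:  (A=3, B=5, C=4, D=0, E=4, F=3) → (A=4, B=2, C=3, D=0, E=3, F=3)
step 3: fire T0:  (A=4, B=2, C=3, D=0, E=3, F=3) → (A=3, B=2, C=3, D=1, E=3, F=4)
step 4: fire T0:  (A=3, B=2, C=3, D=1, E=3, F=4) → (A=2, B=2, C=3, D=2, E=3, F=5)
step 5: fire T0:  (A=2, B=2, C=3, D=2, E=3, F=5) → (A=1, B=2, C=3, D=3, E=3, F=6)
step 6: fire T1:  (A=1, B=2, C=3, D=3, E=3, F=6) → (A=0, B=4, C=3, D=1, E=3, F=5)
step 7: fire T2:  (A=0, B=4, C=3, D=1, E=3, F=5) → (A=1, B=1, C=2, D=1, E=2, F=5)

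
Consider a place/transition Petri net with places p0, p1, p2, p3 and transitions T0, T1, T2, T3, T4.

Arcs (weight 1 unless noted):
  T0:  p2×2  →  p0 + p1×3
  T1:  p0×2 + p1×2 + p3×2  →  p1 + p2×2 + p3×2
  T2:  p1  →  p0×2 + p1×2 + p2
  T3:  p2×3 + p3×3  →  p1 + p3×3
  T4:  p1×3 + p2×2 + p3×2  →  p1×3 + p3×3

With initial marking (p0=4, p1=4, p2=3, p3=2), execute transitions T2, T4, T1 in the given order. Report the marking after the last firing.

step 1: fire T2:  (p0=4, p1=4, p2=3, p3=2) → (p0=6, p1=5, p2=4, p3=2)
step 2: fire T4:  (p0=6, p1=5, p2=4, p3=2) → (p0=6, p1=5, p2=2, p3=3)
step 3: fire T1:  (p0=6, p1=5, p2=2, p3=3) → (p0=4, p1=4, p2=4, p3=3)

(p0=4, p1=4, p2=4, p3=3)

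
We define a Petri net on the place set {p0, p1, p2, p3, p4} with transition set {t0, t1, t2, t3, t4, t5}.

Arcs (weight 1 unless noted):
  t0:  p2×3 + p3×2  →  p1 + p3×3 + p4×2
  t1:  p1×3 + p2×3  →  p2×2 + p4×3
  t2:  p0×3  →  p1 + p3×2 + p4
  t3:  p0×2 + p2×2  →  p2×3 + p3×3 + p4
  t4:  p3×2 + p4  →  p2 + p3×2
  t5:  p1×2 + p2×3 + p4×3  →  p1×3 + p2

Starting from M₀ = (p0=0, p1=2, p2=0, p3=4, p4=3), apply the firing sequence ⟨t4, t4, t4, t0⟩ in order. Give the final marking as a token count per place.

step 1: fire t4:  (p0=0, p1=2, p2=0, p3=4, p4=3) → (p0=0, p1=2, p2=1, p3=4, p4=2)
step 2: fire t4:  (p0=0, p1=2, p2=1, p3=4, p4=2) → (p0=0, p1=2, p2=2, p3=4, p4=1)
step 3: fire t4:  (p0=0, p1=2, p2=2, p3=4, p4=1) → (p0=0, p1=2, p2=3, p3=4, p4=0)
step 4: fire t0:  (p0=0, p1=2, p2=3, p3=4, p4=0) → (p0=0, p1=3, p2=0, p3=5, p4=2)

(p0=0, p1=3, p2=0, p3=5, p4=2)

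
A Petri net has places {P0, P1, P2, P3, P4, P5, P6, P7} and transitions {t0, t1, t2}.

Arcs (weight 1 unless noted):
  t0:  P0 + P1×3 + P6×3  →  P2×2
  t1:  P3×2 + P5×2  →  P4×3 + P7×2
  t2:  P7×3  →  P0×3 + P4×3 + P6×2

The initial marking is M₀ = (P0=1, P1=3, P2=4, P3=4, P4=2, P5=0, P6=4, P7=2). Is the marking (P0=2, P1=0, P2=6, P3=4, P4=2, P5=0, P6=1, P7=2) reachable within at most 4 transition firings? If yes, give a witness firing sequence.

depth 0: 1 marking
depth 1: 2 markings reached so far
depth 2: 2 markings reached so far
(frontier empty at depth 2; search complete)
target is not among the 2 markings reachable within 4 steps

NO — not reachable within 4 firings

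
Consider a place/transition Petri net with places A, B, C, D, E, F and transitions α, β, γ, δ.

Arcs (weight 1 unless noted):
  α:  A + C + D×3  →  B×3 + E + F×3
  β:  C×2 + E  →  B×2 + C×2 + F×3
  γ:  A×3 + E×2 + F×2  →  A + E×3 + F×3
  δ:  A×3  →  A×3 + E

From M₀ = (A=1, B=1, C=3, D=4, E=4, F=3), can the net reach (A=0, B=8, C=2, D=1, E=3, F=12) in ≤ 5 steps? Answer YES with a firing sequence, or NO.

step 1: fire α:  (A=1, B=1, C=3, D=4, E=4, F=3) → (A=0, B=4, C=2, D=1, E=5, F=6)
step 2: fire β:  (A=0, B=4, C=2, D=1, E=5, F=6) → (A=0, B=6, C=2, D=1, E=4, F=9)
step 3: fire β:  (A=0, B=6, C=2, D=1, E=4, F=9) → (A=0, B=8, C=2, D=1, E=3, F=12)

YES — reachable via ⟨α, β, β⟩ (3 firings)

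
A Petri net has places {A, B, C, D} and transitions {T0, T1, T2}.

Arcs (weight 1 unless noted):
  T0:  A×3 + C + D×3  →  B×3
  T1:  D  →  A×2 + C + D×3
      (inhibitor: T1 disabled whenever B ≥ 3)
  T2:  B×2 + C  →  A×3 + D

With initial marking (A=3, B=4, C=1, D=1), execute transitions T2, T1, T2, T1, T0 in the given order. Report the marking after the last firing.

step 1: fire T2:  (A=3, B=4, C=1, D=1) → (A=6, B=2, C=0, D=2)
step 2: fire T1:  (A=6, B=2, C=0, D=2) → (A=8, B=2, C=1, D=4)
step 3: fire T2:  (A=8, B=2, C=1, D=4) → (A=11, B=0, C=0, D=5)
step 4: fire T1:  (A=11, B=0, C=0, D=5) → (A=13, B=0, C=1, D=7)
step 5: fire T0:  (A=13, B=0, C=1, D=7) → (A=10, B=3, C=0, D=4)

(A=10, B=3, C=0, D=4)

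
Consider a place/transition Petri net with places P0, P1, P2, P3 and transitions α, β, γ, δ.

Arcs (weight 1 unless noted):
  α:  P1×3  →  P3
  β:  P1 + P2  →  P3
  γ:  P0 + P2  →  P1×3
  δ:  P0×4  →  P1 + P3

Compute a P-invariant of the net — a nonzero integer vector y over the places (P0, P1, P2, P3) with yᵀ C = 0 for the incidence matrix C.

Incidence matrix C (rows=places, cols=transitions):
        α    β    γ    δ
   P0   0    0   -1   -4
   P1  -3   -1    3    1
   P2   0   -1   -1    0
   P3   1    1    0    1

Candidate y = [1, 1, 2, 3]; check y·C column-wise:
  col α: 1·0 + 1·-3 + 2·0 + 3·1 = 0
  col β: 1·0 + 1·-1 + 2·-1 + 3·1 = 0
  col γ: 1·-1 + 1·3 + 2·-1 + 3·0 = 0
  col δ: 1·-4 + 1·1 + 2·0 + 3·1 = 0

y = (P0:1, P1:1, P2:2, P3:3)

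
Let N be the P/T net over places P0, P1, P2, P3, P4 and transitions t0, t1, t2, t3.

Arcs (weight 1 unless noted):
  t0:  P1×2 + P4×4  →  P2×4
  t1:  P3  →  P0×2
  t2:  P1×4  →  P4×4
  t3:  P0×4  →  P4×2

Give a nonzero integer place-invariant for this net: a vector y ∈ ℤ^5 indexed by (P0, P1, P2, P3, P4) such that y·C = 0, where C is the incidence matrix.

Incidence matrix C (rows=places, cols=transitions):
       t0   t1   t2   t3
   P0   0    2    0   -4
   P1  -2    0   -4    0
   P2   4    0    0    0
   P3   0   -1    0    0
   P4  -4    0    4    2

Candidate y = [1, 2, 3, 2, 2]; check y·C column-wise:
  col t0: 1·0 + 2·-2 + 3·4 + 2·0 + 2·-4 = 0
  col t1: 1·2 + 2·0 + 3·0 + 2·-1 + 2·0 = 0
  col t2: 1·0 + 2·-4 + 3·0 + 2·0 + 2·4 = 0
  col t3: 1·-4 + 2·0 + 3·0 + 2·0 + 2·2 = 0

y = (P0:1, P1:2, P2:3, P3:2, P4:2)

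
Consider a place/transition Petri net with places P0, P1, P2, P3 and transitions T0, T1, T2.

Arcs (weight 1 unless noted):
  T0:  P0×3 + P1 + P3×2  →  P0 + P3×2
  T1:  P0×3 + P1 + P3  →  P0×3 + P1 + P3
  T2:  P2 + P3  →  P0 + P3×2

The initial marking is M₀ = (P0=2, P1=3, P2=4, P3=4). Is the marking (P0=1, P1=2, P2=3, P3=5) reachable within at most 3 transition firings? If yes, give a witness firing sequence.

step 1: fire T2:  (P0=2, P1=3, P2=4, P3=4) → (P0=3, P1=3, P2=3, P3=5)
step 2: fire T0:  (P0=3, P1=3, P2=3, P3=5) → (P0=1, P1=2, P2=3, P3=5)

YES — reachable via ⟨T2, T0⟩ (2 firings)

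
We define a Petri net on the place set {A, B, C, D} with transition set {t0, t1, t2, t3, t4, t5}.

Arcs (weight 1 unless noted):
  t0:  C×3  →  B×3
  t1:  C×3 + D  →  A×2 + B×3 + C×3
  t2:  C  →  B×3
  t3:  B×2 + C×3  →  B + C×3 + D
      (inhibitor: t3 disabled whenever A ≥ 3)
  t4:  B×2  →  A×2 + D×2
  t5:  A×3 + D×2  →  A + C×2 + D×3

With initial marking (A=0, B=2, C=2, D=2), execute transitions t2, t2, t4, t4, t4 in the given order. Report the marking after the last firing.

(A=6, B=2, C=0, D=8)

step 1: fire t2:  (A=0, B=2, C=2, D=2) → (A=0, B=5, C=1, D=2)
step 2: fire t2:  (A=0, B=5, C=1, D=2) → (A=0, B=8, C=0, D=2)
step 3: fire t4:  (A=0, B=8, C=0, D=2) → (A=2, B=6, C=0, D=4)
step 4: fire t4:  (A=2, B=6, C=0, D=4) → (A=4, B=4, C=0, D=6)
step 5: fire t4:  (A=4, B=4, C=0, D=6) → (A=6, B=2, C=0, D=8)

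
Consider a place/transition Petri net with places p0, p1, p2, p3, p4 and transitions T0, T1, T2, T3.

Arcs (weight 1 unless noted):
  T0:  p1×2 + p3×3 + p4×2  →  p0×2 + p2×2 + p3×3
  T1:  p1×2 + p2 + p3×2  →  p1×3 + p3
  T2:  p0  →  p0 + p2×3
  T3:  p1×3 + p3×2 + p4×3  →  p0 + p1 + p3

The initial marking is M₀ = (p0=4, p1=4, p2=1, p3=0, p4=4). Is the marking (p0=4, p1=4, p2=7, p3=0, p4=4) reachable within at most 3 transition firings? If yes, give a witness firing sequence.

step 1: fire T2:  (p0=4, p1=4, p2=1, p3=0, p4=4) → (p0=4, p1=4, p2=4, p3=0, p4=4)
step 2: fire T2:  (p0=4, p1=4, p2=4, p3=0, p4=4) → (p0=4, p1=4, p2=7, p3=0, p4=4)

YES — reachable via ⟨T2, T2⟩ (2 firings)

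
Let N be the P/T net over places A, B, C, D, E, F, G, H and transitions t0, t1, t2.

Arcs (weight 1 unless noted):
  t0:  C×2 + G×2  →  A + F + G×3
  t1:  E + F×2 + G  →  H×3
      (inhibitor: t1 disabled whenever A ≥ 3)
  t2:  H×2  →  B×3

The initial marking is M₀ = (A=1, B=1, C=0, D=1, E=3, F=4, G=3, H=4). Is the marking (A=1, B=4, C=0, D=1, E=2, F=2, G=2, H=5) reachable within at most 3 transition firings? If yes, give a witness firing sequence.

step 1: fire t1:  (A=1, B=1, C=0, D=1, E=3, F=4, G=3, H=4) → (A=1, B=1, C=0, D=1, E=2, F=2, G=2, H=7)
step 2: fire t2:  (A=1, B=1, C=0, D=1, E=2, F=2, G=2, H=7) → (A=1, B=4, C=0, D=1, E=2, F=2, G=2, H=5)

YES — reachable via ⟨t1, t2⟩ (2 firings)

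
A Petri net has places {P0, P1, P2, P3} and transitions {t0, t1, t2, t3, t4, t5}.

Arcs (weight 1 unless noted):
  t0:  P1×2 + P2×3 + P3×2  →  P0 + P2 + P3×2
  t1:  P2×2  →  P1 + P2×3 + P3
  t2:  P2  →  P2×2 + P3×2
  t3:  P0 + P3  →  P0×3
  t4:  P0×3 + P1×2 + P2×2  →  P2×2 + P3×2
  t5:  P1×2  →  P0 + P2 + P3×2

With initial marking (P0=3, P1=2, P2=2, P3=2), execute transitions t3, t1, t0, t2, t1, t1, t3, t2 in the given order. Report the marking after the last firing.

step 1: fire t3:  (P0=3, P1=2, P2=2, P3=2) → (P0=5, P1=2, P2=2, P3=1)
step 2: fire t1:  (P0=5, P1=2, P2=2, P3=1) → (P0=5, P1=3, P2=3, P3=2)
step 3: fire t0:  (P0=5, P1=3, P2=3, P3=2) → (P0=6, P1=1, P2=1, P3=2)
step 4: fire t2:  (P0=6, P1=1, P2=1, P3=2) → (P0=6, P1=1, P2=2, P3=4)
step 5: fire t1:  (P0=6, P1=1, P2=2, P3=4) → (P0=6, P1=2, P2=3, P3=5)
step 6: fire t1:  (P0=6, P1=2, P2=3, P3=5) → (P0=6, P1=3, P2=4, P3=6)
step 7: fire t3:  (P0=6, P1=3, P2=4, P3=6) → (P0=8, P1=3, P2=4, P3=5)
step 8: fire t2:  (P0=8, P1=3, P2=4, P3=5) → (P0=8, P1=3, P2=5, P3=7)

(P0=8, P1=3, P2=5, P3=7)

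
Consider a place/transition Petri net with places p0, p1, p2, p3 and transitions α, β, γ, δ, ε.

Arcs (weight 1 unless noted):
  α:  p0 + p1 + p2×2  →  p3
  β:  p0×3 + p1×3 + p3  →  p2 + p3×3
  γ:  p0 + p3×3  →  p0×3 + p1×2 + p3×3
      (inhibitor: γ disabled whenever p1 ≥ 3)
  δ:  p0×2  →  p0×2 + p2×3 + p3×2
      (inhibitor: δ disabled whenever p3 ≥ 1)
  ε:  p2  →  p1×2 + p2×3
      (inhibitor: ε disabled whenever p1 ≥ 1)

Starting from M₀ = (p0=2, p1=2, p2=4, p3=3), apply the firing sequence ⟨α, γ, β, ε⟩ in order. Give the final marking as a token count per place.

step 1: fire α:  (p0=2, p1=2, p2=4, p3=3) → (p0=1, p1=1, p2=2, p3=4)
step 2: fire γ:  (p0=1, p1=1, p2=2, p3=4) → (p0=3, p1=3, p2=2, p3=4)
step 3: fire β:  (p0=3, p1=3, p2=2, p3=4) → (p0=0, p1=0, p2=3, p3=6)
step 4: fire ε:  (p0=0, p1=0, p2=3, p3=6) → (p0=0, p1=2, p2=5, p3=6)

(p0=0, p1=2, p2=5, p3=6)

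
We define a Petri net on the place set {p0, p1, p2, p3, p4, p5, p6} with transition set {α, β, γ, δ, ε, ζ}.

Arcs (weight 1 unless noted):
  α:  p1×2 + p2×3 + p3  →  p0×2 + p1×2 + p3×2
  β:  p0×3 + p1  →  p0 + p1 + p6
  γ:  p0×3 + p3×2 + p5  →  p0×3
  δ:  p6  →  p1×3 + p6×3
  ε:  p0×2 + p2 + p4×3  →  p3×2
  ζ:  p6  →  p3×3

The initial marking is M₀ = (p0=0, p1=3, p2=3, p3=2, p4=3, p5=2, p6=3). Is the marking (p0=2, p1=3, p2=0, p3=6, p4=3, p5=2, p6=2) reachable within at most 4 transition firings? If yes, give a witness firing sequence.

YES — reachable via ⟨α, ζ⟩ (2 firings)

step 1: fire α:  (p0=0, p1=3, p2=3, p3=2, p4=3, p5=2, p6=3) → (p0=2, p1=3, p2=0, p3=3, p4=3, p5=2, p6=3)
step 2: fire ζ:  (p0=2, p1=3, p2=0, p3=3, p4=3, p5=2, p6=3) → (p0=2, p1=3, p2=0, p3=6, p4=3, p5=2, p6=2)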